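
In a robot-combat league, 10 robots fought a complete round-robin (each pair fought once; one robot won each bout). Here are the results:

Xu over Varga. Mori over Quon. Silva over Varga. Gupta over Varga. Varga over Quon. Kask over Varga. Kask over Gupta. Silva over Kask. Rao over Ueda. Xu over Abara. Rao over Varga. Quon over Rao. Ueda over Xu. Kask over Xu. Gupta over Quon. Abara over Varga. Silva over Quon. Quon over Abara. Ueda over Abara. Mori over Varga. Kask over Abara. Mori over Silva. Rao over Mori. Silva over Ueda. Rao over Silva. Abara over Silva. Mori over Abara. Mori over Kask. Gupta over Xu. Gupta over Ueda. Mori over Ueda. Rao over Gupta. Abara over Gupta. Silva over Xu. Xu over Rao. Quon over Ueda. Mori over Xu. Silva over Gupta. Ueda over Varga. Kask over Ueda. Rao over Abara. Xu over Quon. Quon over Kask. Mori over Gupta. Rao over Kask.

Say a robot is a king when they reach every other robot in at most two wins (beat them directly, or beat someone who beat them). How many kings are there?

Quon reaches everyone (king).
Xu reaches everyone (king).
Silva cannot reach Mori in two steps.
Mori reaches everyone (king).
Gupta cannot reach Silva, Mori in two steps.
Abara cannot reach Mori, Rao in two steps.
Ueda cannot reach Mori, Kask in two steps.
Kask cannot reach Mori in two steps.
Rao reaches everyone (king).
Varga cannot reach Xu, Silva, Mori, Gupta in two steps.
Kings: Quon, Xu, Mori, Rao — 4.

4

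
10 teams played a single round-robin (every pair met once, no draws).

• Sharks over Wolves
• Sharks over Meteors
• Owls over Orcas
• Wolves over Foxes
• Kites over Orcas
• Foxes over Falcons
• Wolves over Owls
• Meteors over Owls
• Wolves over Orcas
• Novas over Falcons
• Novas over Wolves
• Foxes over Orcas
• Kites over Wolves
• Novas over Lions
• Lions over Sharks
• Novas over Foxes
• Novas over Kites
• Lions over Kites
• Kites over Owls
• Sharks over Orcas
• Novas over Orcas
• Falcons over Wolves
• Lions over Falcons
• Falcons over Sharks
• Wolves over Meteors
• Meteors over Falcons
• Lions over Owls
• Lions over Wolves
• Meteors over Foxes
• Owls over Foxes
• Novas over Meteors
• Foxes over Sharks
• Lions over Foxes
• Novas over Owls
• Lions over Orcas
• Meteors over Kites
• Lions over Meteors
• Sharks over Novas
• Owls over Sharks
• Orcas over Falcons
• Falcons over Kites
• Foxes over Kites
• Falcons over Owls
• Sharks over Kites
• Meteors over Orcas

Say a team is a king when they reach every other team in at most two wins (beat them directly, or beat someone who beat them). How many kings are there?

Foxes cannot reach Lions in two steps.
Orcas cannot reach Foxes, Meteors, Lions, Novas in two steps.
Kites cannot reach Lions, Novas in two steps.
Wolves cannot reach Lions, Novas in two steps.
Meteors cannot reach Lions, Novas in two steps.
Owls cannot reach Lions in two steps.
Lions reaches everyone (king).
Sharks reaches everyone (king).
Novas reaches everyone (king).
Falcons cannot reach Lions in two steps.
Kings: Lions, Sharks, Novas — 3.

3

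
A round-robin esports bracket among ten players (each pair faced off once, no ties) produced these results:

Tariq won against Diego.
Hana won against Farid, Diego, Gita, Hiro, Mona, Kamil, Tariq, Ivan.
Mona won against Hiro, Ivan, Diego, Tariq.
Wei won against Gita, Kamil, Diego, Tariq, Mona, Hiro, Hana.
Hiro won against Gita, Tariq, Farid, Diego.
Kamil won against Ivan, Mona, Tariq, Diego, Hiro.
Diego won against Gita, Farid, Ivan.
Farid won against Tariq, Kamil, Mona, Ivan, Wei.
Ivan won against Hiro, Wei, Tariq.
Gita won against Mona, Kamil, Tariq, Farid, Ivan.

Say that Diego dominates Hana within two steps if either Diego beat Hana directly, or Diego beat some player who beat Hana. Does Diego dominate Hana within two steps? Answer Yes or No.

No

Diego did not beat Hana directly.
Diego beat Gita, Farid, Ivan, but each of them lost to Hana. No two-step path.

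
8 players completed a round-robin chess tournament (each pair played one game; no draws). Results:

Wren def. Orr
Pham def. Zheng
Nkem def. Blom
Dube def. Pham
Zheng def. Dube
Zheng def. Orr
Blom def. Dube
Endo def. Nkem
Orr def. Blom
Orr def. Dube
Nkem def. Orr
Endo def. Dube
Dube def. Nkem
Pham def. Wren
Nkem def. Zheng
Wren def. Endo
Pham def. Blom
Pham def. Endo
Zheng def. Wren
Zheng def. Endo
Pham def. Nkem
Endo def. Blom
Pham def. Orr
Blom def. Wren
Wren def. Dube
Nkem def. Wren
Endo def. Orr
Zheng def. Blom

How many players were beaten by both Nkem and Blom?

1

Nkem beat: Orr, Zheng, Blom, Wren.
Blom beat: Dube, Wren.
Both beat: Wren — 1.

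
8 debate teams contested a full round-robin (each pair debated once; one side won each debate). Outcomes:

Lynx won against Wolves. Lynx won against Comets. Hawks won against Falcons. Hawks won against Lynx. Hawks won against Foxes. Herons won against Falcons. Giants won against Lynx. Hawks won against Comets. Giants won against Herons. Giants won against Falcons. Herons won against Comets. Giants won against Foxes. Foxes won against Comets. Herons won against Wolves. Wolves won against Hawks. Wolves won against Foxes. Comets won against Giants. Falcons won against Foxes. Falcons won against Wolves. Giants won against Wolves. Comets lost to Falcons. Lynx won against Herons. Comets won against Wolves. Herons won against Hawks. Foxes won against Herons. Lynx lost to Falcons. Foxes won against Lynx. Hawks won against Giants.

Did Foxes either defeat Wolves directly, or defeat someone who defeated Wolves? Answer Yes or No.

Yes

Foxes did not beat Wolves directly.
Foxes beat Comets, Herons, Lynx. Of those, Comets beat Wolves.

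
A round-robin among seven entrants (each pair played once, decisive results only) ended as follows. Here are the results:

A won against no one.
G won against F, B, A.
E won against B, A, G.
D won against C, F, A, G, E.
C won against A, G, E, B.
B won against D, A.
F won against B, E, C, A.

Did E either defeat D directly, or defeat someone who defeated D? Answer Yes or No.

Yes

E did not beat D directly.
E beat A, B, G. Of those, B beat D.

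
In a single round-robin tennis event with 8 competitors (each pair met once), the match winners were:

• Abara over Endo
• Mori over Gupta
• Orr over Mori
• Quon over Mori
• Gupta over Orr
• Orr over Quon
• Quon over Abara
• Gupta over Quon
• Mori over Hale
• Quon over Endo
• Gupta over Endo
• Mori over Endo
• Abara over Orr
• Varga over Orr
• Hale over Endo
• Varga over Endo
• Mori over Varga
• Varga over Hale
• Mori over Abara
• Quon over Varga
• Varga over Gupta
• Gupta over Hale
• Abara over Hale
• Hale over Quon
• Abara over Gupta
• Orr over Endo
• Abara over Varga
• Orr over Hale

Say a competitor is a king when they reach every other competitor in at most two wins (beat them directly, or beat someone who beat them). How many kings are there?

Hale cannot reach Gupta, Orr in two steps.
Quon reaches everyone (king).
Endo cannot reach Hale, Quon, Varga, Mori, Abara, Gupta, Orr in two steps.
Varga cannot reach Abara in two steps.
Mori reaches everyone (king).
Abara reaches everyone (king).
Gupta reaches everyone (king).
Orr reaches everyone (king).
Kings: Quon, Mori, Abara, Gupta, Orr — 5.

5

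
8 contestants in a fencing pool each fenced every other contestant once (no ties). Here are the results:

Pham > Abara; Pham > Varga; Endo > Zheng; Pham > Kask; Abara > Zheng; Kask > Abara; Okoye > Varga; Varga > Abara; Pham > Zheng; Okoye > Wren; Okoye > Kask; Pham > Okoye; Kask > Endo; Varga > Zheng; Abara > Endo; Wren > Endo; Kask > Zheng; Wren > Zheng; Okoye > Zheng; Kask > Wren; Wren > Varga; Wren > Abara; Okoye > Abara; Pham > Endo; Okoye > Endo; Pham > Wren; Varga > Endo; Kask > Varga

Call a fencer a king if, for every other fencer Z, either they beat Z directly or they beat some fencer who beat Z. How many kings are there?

Endo cannot reach Kask, Varga, Wren, Pham, Okoye, Abara in two steps.
Kask cannot reach Pham, Okoye in two steps.
Varga cannot reach Kask, Wren, Pham, Okoye in two steps.
Wren cannot reach Kask, Pham, Okoye in two steps.
Pham reaches everyone (king).
Okoye cannot reach Pham in two steps.
Zheng cannot reach Endo, Kask, Varga, Wren, Pham, Okoye, Abara in two steps.
Abara cannot reach Kask, Varga, Wren, Pham, Okoye in two steps.
Kings: Pham — 1.

1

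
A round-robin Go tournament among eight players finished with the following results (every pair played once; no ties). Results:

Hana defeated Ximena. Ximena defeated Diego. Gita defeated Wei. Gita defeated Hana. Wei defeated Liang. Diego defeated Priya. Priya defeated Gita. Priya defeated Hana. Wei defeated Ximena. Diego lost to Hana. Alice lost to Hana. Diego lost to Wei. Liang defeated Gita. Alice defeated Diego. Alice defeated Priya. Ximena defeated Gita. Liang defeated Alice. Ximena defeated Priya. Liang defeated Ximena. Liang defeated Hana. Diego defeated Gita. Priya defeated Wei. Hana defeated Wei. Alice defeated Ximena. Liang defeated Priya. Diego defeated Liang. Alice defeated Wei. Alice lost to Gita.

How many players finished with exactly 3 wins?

Win totals: Alice 4, Ximena 3, Diego 3, Hana 4, Gita 3, Liang 5, Priya 3, Wei 3.
Exactly 3: Ximena, Diego, Gita, Priya, Wei — 5 players.

5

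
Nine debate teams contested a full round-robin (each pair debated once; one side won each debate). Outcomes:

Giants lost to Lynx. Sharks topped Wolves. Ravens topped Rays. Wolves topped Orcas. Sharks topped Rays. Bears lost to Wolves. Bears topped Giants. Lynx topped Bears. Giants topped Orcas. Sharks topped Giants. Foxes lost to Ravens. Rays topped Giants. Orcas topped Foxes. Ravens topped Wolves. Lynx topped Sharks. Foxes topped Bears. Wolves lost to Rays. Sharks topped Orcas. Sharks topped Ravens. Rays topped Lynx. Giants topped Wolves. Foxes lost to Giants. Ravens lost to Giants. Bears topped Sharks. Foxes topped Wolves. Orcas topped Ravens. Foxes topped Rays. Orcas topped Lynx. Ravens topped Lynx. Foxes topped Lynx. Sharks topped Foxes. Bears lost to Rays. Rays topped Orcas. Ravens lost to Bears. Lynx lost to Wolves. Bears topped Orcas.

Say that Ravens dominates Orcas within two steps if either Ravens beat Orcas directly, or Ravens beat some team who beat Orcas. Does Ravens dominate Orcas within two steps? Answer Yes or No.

Ravens did not beat Orcas directly.
Ravens beat Lynx, Foxes, Rays, Wolves. Of those, Rays beat Orcas.

Yes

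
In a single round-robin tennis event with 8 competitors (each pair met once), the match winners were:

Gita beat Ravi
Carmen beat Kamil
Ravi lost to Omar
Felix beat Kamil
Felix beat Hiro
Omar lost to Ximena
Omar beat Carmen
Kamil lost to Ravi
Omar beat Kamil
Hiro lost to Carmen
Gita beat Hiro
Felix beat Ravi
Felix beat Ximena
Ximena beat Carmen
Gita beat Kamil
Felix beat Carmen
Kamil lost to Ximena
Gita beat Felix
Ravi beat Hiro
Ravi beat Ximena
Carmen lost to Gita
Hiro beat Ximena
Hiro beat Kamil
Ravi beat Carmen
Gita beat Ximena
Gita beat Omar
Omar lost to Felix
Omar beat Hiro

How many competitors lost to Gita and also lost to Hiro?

Gita beat: Ximena, Hiro, Kamil, Ravi, Omar, Felix, Carmen.
Hiro beat: Ximena, Kamil.
Both beat: Ximena, Kamil — 2.

2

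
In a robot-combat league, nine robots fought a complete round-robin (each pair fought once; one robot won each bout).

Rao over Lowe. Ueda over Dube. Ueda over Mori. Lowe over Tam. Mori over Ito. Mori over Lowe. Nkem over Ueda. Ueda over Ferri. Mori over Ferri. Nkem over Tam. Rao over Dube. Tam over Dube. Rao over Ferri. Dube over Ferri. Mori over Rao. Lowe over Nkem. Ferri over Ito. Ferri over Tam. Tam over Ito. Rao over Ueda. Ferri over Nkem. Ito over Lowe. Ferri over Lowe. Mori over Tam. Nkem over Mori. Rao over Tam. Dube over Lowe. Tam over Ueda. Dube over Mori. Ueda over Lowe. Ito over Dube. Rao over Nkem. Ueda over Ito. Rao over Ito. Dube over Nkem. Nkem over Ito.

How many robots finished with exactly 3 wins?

Win totals: Tam 3, Mori 5, Ueda 5, Lowe 2, Dube 4, Nkem 4, Ito 2, Ferri 4, Rao 7.
Exactly 3: Tam — 1 robot.

1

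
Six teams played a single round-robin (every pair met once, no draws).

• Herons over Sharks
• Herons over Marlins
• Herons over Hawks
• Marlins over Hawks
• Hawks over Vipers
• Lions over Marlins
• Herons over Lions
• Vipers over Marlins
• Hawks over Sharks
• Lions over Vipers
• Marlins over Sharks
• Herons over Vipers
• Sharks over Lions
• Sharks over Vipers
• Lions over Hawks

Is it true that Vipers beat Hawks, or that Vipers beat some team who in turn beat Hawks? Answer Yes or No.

Yes

Vipers did not beat Hawks directly.
Vipers beat Marlins. Of those, Marlins beat Hawks.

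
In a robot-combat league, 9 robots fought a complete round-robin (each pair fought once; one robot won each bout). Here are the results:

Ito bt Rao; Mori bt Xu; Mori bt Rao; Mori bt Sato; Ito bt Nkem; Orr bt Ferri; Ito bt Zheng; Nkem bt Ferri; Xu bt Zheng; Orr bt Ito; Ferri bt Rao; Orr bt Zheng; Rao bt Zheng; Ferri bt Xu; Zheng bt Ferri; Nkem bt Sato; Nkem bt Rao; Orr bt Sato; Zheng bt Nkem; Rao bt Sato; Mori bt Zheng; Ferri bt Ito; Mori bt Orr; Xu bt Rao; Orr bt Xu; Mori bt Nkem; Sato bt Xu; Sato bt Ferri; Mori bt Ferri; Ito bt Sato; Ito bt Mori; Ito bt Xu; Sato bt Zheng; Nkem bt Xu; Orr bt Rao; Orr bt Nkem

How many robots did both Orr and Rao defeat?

Orr beat: Xu, Sato, Ito, Nkem, Zheng, Ferri, Rao.
Rao beat: Sato, Zheng.
Both beat: Sato, Zheng — 2.

2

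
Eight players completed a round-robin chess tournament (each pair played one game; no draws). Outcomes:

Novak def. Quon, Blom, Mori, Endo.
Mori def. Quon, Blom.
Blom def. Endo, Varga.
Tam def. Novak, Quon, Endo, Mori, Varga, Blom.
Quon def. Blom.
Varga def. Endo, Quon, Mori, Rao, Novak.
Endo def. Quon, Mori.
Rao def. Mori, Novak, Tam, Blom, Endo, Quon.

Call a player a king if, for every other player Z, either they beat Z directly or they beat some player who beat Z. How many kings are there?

Varga reaches everyone (king).
Rao reaches everyone (king).
Endo cannot reach Varga, Rao, Tam, Novak in two steps.
Tam reaches everyone (king).
Blom cannot reach Tam in two steps.
Quon cannot reach Rao, Tam, Mori, Novak in two steps.
Mori cannot reach Rao, Tam, Novak in two steps.
Novak cannot reach Rao, Tam in two steps.
Kings: Varga, Rao, Tam — 3.

3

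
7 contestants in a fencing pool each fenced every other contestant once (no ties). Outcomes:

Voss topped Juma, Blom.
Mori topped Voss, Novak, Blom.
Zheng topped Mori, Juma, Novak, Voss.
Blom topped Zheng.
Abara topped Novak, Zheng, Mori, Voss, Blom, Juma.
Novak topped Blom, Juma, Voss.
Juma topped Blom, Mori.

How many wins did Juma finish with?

Juma's results: beat Blom, Mori; lost to Novak, Abara, Voss, Zheng.
That is 2 wins.

2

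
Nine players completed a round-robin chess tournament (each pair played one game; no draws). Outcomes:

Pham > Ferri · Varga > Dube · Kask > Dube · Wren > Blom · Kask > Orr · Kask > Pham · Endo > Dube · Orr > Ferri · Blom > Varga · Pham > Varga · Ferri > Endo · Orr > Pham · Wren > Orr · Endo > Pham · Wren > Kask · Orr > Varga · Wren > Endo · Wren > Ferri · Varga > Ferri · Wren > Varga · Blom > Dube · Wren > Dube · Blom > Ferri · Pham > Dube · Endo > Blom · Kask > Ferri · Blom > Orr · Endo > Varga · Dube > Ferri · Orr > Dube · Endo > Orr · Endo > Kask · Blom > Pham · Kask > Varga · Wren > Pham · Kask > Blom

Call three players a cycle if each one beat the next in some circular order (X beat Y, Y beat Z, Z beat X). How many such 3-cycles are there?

Win totals: Pham 3, Ferri 1, Kask 6, Varga 2, Orr 4, Endo 6, Dube 1, Wren 8, Blom 5.
A player with w wins dominates both others in C(w,2) triples; summing gives 3 + 0 + 15 + 1 + 6 + 15 + 0 + 28 + 10 = 78 transitive triples.
Total triples C(9,3) = 84, so cyclic triples = 84 − 78 = 6.

6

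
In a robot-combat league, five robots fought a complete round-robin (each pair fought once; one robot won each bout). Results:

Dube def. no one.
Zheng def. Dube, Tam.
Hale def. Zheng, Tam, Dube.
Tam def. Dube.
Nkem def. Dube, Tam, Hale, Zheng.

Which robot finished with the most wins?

Win totals: Tam 1, Hale 3, Zheng 2, Dube 0, Nkem 4.
Nkem leads with 4 wins (next highest: 3).

Nkem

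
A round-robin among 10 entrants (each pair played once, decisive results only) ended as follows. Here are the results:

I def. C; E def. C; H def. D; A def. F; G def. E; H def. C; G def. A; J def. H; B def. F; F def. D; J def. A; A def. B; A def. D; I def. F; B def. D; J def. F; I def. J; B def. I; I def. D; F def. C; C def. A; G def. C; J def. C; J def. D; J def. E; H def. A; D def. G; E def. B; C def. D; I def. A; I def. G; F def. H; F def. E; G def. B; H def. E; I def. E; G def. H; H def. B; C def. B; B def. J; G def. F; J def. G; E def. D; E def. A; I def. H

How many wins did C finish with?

C's results: beat A, B, D; lost to E, F, G, H, I, J.
That is 3 wins.

3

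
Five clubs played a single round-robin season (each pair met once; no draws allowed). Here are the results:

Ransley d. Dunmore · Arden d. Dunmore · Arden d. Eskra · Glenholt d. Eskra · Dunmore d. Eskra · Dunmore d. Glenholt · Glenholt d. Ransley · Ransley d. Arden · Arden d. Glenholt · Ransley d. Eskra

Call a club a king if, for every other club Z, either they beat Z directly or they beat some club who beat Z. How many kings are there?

Ransley reaches everyone (king).
Arden reaches everyone (king).
Eskra cannot reach Ransley, Arden, Dunmore, Glenholt in two steps.
Dunmore cannot reach Arden in two steps.
Glenholt reaches everyone (king).
Kings: Ransley, Arden, Glenholt — 3.

3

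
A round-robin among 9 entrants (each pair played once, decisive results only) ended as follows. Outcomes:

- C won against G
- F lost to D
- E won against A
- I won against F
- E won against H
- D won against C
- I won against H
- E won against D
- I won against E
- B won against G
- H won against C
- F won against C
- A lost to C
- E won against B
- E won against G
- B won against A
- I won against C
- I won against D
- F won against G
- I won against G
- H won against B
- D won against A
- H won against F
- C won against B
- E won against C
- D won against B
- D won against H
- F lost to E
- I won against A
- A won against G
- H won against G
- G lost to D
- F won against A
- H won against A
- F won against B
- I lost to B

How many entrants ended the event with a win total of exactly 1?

1

Win totals: A 1, B 3, C 3, D 6, E 7, F 4, G 0, H 5, I 7.
Exactly 1: A — 1 entrant.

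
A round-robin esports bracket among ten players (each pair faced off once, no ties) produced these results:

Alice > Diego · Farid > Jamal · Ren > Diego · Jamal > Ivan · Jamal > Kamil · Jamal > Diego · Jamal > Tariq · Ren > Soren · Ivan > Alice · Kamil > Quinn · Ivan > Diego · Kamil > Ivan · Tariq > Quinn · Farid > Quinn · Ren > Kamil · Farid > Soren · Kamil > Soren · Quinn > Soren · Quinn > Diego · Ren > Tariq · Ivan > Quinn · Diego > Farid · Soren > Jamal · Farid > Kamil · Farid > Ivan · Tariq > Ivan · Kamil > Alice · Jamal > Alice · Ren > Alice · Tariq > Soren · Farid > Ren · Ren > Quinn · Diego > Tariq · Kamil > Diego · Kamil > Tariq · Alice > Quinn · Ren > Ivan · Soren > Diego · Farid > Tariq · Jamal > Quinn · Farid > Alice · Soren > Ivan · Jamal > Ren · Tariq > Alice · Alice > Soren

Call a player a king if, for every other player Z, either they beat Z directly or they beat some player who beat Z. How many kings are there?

Jamal reaches everyone (king).
Quinn cannot reach Kamil, Ren, Alice in two steps.
Tariq cannot reach Farid, Kamil, Ren in two steps.
Ivan cannot reach Jamal, Kamil, Ren in two steps.
Farid reaches everyone (king).
Diego reaches everyone (king).
Kamil cannot reach Ren in two steps.
Ren reaches everyone (king).
Alice cannot reach Kamil, Ren in two steps.
Soren reaches everyone (king).
Kings: Jamal, Farid, Diego, Ren, Soren — 5.

5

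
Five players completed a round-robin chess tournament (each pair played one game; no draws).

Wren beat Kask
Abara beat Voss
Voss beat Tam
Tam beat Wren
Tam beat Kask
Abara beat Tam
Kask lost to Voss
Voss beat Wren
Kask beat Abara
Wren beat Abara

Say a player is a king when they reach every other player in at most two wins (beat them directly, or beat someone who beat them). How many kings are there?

Abara reaches everyone (king).
Kask cannot reach Wren in two steps.
Voss reaches everyone (king).
Wren reaches everyone (king).
Tam cannot reach Voss in two steps.
Kings: Abara, Voss, Wren — 3.

3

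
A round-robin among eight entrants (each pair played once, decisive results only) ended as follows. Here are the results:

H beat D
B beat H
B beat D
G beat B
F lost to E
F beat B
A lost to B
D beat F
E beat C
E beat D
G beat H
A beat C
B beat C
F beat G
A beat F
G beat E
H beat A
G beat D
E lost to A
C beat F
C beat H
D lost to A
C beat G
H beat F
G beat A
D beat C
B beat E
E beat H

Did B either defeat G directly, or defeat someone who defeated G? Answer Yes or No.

Yes

B did not beat G directly.
B beat A, C, D, E, H. Of those, C beat G.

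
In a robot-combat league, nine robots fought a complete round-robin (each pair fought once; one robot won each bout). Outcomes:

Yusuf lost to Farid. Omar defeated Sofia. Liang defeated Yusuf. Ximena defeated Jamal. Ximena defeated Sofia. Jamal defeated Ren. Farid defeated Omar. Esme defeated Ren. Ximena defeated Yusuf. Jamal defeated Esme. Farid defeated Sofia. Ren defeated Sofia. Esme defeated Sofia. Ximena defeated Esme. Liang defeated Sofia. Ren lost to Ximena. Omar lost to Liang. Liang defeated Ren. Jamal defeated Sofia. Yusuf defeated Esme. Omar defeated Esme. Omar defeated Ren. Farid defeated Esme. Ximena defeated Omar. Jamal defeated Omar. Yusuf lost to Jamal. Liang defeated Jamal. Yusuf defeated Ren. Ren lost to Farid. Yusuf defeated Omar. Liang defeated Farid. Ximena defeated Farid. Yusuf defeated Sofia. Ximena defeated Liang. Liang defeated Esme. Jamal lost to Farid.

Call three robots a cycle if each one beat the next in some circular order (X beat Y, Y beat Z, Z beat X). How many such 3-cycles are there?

Win totals: Sofia 0, Jamal 5, Yusuf 4, Ximena 8, Liang 7, Ren 1, Esme 2, Farid 6, Omar 3.
A robot with w wins dominates both others in C(w,2) triples; summing gives 0 + 10 + 6 + 28 + 21 + 0 + 1 + 15 + 3 = 84 transitive triples.
Total triples C(9,3) = 84, so cyclic triples = 84 − 84 = 0.

0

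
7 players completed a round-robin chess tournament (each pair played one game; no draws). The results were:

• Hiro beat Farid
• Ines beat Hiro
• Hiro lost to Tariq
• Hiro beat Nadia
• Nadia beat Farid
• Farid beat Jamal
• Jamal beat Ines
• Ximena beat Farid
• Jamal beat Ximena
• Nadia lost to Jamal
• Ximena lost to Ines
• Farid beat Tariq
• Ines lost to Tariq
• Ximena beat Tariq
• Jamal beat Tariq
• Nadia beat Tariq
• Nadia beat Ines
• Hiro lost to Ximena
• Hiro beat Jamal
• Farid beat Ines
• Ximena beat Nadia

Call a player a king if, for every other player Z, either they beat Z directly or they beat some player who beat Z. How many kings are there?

Hiro reaches everyone (king).
Farid reaches everyone (king).
Ximena reaches everyone (king).
Tariq reaches everyone (king).
Jamal reaches everyone (king).
Ines reaches everyone (king).
Nadia reaches everyone (king).
Kings: Hiro, Farid, Ximena, Tariq, Jamal, Ines, Nadia — 7.

7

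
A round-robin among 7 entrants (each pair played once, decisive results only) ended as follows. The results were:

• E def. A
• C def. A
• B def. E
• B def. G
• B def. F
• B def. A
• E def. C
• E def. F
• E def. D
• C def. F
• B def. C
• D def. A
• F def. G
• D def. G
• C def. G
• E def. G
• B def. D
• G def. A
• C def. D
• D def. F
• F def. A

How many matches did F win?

2

F's results: beat A, G; lost to B, C, D, E.
That is 2 wins.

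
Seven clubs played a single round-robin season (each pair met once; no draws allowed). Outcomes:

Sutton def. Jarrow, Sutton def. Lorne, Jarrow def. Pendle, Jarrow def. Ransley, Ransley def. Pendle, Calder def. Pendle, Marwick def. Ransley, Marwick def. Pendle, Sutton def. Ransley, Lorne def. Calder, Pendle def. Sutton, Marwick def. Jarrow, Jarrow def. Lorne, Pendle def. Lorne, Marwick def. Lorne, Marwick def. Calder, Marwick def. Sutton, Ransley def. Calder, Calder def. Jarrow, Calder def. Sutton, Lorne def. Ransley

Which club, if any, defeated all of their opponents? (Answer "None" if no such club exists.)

Marwick has 6 wins out of 6 opponents — a perfect record.

Marwick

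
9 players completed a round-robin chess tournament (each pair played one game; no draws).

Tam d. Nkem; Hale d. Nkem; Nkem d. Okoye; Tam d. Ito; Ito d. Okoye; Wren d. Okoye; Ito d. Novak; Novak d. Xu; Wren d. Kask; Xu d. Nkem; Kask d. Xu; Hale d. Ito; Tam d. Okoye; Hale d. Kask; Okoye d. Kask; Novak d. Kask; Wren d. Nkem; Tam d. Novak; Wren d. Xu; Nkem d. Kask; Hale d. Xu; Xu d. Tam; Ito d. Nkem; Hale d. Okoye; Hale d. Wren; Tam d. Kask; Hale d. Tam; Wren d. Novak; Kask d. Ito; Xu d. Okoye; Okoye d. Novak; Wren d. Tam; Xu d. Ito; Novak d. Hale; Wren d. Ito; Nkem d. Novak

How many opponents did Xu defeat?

Xu's results: beat Tam, Okoye, Nkem, Ito; lost to Wren, Hale, Kask, Novak.
That is 4 wins.

4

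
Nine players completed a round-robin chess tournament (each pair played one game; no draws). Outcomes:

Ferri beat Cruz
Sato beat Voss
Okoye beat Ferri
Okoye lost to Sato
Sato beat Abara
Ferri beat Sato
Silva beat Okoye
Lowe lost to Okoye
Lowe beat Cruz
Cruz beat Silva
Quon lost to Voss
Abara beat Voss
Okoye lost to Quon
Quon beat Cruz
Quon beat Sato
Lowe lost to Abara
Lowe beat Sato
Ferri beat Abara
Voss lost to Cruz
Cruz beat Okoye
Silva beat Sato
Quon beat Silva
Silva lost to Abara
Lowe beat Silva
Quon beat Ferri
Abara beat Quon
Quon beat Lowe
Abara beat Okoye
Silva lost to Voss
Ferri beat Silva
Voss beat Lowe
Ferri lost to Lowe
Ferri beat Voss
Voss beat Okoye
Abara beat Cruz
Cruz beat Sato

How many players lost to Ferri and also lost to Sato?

2

Ferri beat: Voss, Cruz, Abara, Sato, Silva.
Sato beat: Voss, Abara, Okoye.
Both beat: Voss, Abara — 2.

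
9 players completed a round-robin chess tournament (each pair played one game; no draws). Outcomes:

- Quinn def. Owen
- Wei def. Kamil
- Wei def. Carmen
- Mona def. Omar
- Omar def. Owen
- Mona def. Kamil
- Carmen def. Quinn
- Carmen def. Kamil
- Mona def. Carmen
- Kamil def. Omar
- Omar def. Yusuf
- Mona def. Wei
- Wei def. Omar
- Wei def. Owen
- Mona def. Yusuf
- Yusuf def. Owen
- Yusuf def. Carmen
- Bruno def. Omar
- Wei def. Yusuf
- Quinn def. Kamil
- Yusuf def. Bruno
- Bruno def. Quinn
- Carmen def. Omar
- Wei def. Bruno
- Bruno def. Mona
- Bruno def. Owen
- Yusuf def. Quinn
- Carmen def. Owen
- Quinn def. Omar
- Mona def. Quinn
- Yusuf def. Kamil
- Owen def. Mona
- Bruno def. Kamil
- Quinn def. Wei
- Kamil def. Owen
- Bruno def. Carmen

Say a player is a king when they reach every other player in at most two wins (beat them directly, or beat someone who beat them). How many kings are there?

Bruno reaches everyone (king).
Kamil cannot reach Bruno, Carmen, Quinn, Wei in two steps.
Owen cannot reach Bruno in two steps.
Mona reaches everyone (king).
Carmen cannot reach Bruno in two steps.
Quinn reaches everyone (king).
Omar cannot reach Wei in two steps.
Yusuf reaches everyone (king).
Wei reaches everyone (king).
Kings: Bruno, Mona, Quinn, Yusuf, Wei — 5.

5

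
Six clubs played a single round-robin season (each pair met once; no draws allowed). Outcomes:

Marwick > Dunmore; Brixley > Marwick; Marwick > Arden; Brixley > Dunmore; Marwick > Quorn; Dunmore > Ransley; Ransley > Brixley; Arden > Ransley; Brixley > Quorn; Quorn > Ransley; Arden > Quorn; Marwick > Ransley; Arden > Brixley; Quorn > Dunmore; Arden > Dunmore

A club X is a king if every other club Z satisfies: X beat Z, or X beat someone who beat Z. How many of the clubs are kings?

3

Dunmore cannot reach Arden, Marwick, Quorn in two steps.
Arden reaches everyone (king).
Brixley reaches everyone (king).
Ransley cannot reach Arden in two steps.
Marwick reaches everyone (king).
Quorn cannot reach Arden, Marwick in two steps.
Kings: Arden, Brixley, Marwick — 3.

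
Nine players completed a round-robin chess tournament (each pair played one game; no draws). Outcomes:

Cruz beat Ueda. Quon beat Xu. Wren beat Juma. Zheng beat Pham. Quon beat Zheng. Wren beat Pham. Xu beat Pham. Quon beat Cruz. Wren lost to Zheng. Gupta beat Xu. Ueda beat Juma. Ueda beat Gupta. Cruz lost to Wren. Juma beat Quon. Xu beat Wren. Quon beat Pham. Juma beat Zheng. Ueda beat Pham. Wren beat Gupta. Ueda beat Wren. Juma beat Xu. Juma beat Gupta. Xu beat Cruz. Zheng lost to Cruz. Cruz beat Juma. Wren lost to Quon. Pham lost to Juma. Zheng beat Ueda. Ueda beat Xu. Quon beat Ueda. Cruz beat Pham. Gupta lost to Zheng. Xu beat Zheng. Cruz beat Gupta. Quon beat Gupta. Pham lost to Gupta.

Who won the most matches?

Win totals: Quon 7, Juma 5, Wren 4, Cruz 5, Zheng 4, Ueda 5, Xu 4, Pham 0, Gupta 2.
Quon leads with 7 wins (next highest: 5).

Quon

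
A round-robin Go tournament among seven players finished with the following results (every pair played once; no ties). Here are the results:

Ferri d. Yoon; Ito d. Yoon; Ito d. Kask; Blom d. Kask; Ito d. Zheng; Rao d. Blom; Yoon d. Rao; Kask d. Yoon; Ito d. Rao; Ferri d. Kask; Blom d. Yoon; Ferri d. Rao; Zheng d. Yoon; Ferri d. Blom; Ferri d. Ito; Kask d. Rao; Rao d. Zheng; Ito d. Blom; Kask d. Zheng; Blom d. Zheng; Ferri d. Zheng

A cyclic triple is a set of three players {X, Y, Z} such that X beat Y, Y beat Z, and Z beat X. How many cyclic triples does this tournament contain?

Win totals: Ito 5, Blom 3, Rao 2, Kask 3, Ferri 6, Zheng 1, Yoon 1.
A player with w wins dominates both others in C(w,2) triples; summing gives 10 + 3 + 1 + 3 + 15 + 0 + 0 = 32 transitive triples.
Total triples C(7,3) = 35, so cyclic triples = 35 − 32 = 3.

3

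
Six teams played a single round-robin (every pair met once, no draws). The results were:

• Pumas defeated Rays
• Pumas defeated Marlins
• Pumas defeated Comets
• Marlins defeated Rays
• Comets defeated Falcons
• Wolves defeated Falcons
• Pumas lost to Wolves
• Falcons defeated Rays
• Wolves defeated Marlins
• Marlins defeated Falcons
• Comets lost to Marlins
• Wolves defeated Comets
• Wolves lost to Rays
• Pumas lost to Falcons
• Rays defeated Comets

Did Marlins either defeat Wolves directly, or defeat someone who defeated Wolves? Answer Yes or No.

Yes

Marlins did not beat Wolves directly.
Marlins beat Comets, Rays, Falcons. Of those, Rays beat Wolves.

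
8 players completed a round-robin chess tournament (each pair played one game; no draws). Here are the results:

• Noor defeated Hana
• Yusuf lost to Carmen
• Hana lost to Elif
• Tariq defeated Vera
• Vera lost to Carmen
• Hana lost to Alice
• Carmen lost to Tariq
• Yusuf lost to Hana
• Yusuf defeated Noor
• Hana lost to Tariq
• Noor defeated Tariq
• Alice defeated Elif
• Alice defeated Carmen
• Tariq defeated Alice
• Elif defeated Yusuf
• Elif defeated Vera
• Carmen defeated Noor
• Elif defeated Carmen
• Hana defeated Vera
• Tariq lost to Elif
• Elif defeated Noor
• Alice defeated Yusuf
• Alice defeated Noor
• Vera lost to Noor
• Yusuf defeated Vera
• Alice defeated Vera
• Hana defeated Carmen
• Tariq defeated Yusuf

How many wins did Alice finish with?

6

Alice's results: beat Elif, Hana, Carmen, Vera, Yusuf, Noor; lost to Tariq.
That is 6 wins.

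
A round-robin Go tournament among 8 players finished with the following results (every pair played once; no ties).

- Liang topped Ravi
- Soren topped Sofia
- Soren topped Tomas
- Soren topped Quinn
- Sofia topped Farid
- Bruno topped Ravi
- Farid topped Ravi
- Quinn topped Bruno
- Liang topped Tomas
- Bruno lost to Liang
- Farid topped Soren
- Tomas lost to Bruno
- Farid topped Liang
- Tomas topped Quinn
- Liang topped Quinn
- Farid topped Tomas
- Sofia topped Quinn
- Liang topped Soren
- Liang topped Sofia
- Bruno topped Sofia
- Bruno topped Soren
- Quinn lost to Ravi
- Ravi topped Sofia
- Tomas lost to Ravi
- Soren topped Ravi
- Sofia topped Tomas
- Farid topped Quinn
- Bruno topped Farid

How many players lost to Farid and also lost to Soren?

3

Farid beat: Ravi, Soren, Quinn, Liang, Tomas.
Soren beat: Ravi, Sofia, Quinn, Tomas.
Both beat: Ravi, Quinn, Tomas — 3.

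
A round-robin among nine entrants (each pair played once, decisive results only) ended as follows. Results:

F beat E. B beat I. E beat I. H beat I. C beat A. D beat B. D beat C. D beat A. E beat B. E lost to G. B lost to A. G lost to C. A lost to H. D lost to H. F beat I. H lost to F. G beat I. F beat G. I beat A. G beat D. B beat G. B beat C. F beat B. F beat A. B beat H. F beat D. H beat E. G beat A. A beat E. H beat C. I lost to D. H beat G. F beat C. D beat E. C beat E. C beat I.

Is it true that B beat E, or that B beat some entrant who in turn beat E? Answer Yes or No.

Yes

B did not beat E directly.
B beat C, G, H, I. Of those, C beat E.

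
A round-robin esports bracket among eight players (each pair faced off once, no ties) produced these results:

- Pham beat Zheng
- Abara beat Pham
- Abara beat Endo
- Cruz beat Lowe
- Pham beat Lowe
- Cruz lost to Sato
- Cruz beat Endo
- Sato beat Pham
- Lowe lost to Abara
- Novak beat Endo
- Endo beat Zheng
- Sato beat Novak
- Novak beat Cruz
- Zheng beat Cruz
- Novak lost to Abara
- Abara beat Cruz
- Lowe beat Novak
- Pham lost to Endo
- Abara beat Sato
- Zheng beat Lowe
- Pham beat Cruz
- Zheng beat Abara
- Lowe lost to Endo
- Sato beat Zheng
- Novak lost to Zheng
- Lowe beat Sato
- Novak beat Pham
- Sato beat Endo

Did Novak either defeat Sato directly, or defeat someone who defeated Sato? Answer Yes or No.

Novak did not beat Sato directly.
Novak beat Endo, Pham, Cruz, but each of them lost to Sato. No two-step path.

No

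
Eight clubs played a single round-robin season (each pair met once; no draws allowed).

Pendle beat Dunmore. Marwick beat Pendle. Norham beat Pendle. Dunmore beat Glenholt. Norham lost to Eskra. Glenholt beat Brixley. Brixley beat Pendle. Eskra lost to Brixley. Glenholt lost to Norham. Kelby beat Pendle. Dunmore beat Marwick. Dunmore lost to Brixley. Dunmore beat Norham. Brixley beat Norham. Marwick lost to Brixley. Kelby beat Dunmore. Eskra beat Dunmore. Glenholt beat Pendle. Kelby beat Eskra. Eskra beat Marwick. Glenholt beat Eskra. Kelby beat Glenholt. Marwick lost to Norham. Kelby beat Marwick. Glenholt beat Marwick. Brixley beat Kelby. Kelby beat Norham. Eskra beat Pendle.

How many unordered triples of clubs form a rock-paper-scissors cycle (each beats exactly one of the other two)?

8

Win totals: Eskra 4, Glenholt 4, Kelby 6, Pendle 1, Dunmore 3, Marwick 1, Norham 3, Brixley 6.
A club with w wins dominates both others in C(w,2) triples; summing gives 6 + 6 + 15 + 0 + 3 + 0 + 3 + 15 = 48 transitive triples.
Total triples C(8,3) = 56, so cyclic triples = 56 − 48 = 8.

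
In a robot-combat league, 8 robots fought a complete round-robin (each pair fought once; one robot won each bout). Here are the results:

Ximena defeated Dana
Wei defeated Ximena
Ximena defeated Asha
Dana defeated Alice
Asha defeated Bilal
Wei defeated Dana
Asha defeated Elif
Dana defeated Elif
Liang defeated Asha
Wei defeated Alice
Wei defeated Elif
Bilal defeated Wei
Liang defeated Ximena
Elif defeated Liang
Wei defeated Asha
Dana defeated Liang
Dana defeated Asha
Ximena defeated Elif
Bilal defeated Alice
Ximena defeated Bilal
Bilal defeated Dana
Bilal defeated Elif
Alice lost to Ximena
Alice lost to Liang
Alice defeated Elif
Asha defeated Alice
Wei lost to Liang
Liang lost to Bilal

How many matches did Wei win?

Wei's results: beat Elif, Asha, Dana, Ximena, Alice; lost to Bilal, Liang.
That is 5 wins.

5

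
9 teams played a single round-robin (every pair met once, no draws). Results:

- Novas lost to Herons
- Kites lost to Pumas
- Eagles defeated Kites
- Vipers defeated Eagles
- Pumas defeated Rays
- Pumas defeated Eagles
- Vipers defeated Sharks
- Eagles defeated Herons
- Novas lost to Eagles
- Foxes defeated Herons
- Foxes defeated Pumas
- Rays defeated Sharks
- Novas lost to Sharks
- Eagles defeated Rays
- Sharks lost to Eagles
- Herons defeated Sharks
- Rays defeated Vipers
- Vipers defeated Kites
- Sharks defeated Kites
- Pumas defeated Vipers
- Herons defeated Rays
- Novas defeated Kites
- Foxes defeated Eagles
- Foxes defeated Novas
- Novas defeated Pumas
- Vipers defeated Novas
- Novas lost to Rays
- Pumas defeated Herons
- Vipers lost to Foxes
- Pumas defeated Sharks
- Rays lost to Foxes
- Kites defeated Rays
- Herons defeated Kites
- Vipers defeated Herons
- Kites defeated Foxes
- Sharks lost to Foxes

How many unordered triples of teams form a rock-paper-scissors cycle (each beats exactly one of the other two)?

16

Win totals: Vipers 5, Herons 4, Rays 3, Novas 2, Eagles 5, Foxes 7, Pumas 6, Sharks 2, Kites 2.
A team with w wins dominates both others in C(w,2) triples; summing gives 10 + 6 + 3 + 1 + 10 + 21 + 15 + 1 + 1 = 68 transitive triples.
Total triples C(9,3) = 84, so cyclic triples = 84 − 68 = 16.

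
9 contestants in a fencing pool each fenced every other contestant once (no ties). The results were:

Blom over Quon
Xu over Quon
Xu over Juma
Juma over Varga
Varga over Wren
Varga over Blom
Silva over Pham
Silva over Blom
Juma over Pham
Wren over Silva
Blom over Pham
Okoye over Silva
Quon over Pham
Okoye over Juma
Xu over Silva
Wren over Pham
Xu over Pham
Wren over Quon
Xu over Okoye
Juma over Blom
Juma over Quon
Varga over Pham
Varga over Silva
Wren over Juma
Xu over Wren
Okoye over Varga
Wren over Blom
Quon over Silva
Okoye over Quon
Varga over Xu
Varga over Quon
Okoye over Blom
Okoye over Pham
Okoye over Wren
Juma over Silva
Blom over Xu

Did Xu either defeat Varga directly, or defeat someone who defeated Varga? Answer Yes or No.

Yes

Xu did not beat Varga directly.
Xu beat Pham, Wren, Okoye, Silva, Quon, Juma. Of those, Okoye beat Varga.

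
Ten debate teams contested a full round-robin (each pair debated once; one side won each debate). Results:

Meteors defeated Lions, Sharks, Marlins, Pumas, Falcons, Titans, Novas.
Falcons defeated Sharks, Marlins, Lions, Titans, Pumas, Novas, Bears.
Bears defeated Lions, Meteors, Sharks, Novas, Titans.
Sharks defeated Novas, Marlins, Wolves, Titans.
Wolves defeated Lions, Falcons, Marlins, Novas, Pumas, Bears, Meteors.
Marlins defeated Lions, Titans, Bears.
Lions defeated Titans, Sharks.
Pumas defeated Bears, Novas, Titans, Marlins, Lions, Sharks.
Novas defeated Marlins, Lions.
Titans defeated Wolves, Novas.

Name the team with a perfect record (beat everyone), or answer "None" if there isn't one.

Highest win total is Wolves with 7 (out of 9 possible).
Wolves lost to Titans, Sharks, so no team went undefeated.

None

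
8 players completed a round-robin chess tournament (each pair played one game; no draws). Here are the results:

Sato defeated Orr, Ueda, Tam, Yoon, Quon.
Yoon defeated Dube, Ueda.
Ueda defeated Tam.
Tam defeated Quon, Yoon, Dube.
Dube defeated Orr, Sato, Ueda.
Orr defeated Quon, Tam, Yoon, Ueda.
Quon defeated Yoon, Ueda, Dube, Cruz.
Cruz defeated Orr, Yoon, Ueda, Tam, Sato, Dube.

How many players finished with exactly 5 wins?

1

Win totals: Tam 3, Orr 4, Cruz 6, Sato 5, Quon 4, Yoon 2, Ueda 1, Dube 3.
Exactly 5: Sato — 1 player.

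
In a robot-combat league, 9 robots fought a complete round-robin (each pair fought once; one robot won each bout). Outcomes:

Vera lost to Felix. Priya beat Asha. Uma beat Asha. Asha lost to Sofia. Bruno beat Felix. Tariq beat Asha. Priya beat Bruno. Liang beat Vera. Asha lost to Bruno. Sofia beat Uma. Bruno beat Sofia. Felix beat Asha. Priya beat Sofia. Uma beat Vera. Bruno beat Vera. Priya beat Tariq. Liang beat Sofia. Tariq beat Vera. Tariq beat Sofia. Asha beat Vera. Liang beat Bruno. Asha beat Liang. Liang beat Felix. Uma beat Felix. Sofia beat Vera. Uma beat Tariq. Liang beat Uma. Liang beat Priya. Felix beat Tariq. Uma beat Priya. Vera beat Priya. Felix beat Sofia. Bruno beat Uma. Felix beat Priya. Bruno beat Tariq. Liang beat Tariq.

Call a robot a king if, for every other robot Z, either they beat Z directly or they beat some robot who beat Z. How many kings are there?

Liang reaches everyone (king).
Bruno reaches everyone (king).
Sofia cannot reach Bruno in two steps.
Vera cannot reach Liang, Uma, Felix in two steps.
Priya reaches everyone (king).
Tariq cannot reach Bruno, Felix in two steps.
Asha reaches everyone (king).
Uma reaches everyone (king).
Felix reaches everyone (king).
Kings: Liang, Bruno, Priya, Asha, Uma, Felix — 6.

6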